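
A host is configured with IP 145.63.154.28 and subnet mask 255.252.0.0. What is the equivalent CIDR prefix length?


Binary: 11111111.11111100.00000000.00000000
Count leading 1s
Prefix: /14


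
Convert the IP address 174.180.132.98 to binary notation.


174 = 10101110
180 = 10110100
132 = 10000100
98 = 01100010
Binary: 10101110.10110100.10000100.01100010


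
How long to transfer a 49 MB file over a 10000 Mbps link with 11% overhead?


Effective throughput = 10000 * (1 - 11/100) = 8900 Mbps
File size in Mb = 49 * 8 = 392 Mb
Time = 392 / 8900
Time = 0.044 seconds


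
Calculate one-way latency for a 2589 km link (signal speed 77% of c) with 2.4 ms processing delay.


Speed = 0.77 * 3e5 km/s = 231000 km/s
Propagation delay = 2589 / 231000 = 0.0112 s = 11.2078 ms
Processing delay = 2.4 ms
Total one-way latency = 13.6078 ms


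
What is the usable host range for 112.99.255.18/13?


Network: 112.96.0.0
Broadcast: 112.103.255.255
First usable = network + 1
Last usable = broadcast - 1
Range: 112.96.0.1 to 112.103.255.254


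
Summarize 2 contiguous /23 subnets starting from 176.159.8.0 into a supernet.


Original prefix: /23
Number of subnets: 2 = 2^1
New prefix = 23 - 1 = 22
Supernet: 176.159.8.0/22


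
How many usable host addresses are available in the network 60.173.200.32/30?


Host bits = 32 - 30 = 2
Total addresses = 2^2 = 4
Usable = total - 2 (network and broadcast)
Usable hosts: 2


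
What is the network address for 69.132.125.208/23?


IP:   01000101.10000100.01111101.11010000
Mask: 11111111.11111111.11111110.00000000
AND operation:
Net:  01000101.10000100.01111100.00000000
Network: 69.132.124.0/23


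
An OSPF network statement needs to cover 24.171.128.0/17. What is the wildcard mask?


Subnet mask: 255.255.128.0
Wildcard = 255.255.255.255 - subnet mask
255 - 255 = 0
255 - 255 = 0
255 - 128 = 127
255 - 0 = 255
Wildcard: 0.0.127.255


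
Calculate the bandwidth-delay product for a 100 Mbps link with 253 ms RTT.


BDP = bandwidth * RTT
= 100 Mbps * 253 ms
= 100 * 1e6 * 253 / 1000 bits
= 25300000 bits
= 3162500 bytes
= 3088.3789 KB
BDP = 25300000 bits (3162500 bytes)


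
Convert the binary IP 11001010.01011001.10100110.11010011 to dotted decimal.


11001010 = 202
01011001 = 89
10100110 = 166
11010011 = 211
IP: 202.89.166.211


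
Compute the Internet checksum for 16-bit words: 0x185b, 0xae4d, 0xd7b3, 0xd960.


Sum all words (with carry folding):
+ 0x185b = 0x185b
+ 0xae4d = 0xc6a8
+ 0xd7b3 = 0x9e5c
+ 0xd960 = 0x77bd
One's complement: ~0x77bd
Checksum = 0x8842


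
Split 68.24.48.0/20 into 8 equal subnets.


New prefix = 20 + 3 = 23
Each subnet has 512 addresses
  68.24.48.0/23
  68.24.50.0/23
  68.24.52.0/23
  68.24.54.0/23
  68.24.56.0/23
  68.24.58.0/23
  68.24.60.0/23
  68.24.62.0/23
Subnets: 68.24.48.0/23, 68.24.50.0/23, 68.24.52.0/23, 68.24.54.0/23, 68.24.56.0/23, 68.24.58.0/23, 68.24.60.0/23, 68.24.62.0/23


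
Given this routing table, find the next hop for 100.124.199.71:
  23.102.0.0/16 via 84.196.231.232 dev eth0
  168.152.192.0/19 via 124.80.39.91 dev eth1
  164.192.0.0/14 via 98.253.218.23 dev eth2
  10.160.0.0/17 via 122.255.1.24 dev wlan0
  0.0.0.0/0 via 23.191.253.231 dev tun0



Longest prefix match for 100.124.199.71:
  /16 23.102.0.0: no
  /19 168.152.192.0: no
  /14 164.192.0.0: no
  /17 10.160.0.0: no
  /0 0.0.0.0: MATCH
Selected: next-hop 23.191.253.231 via tun0 (matched /0)


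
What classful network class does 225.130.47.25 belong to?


First octet: 225
Binary: 11100001
1110xxxx -> Class D (224-239)
Class D (multicast), default mask N/A


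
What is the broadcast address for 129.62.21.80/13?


Network: 129.56.0.0/13
Host bits = 19
Set all host bits to 1:
Broadcast: 129.63.255.255


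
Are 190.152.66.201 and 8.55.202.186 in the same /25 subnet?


Mask: 255.255.255.128
190.152.66.201 AND mask = 190.152.66.128
8.55.202.186 AND mask = 8.55.202.128
No, different subnets (190.152.66.128 vs 8.55.202.128)


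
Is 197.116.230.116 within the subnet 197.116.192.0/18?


Subnet network: 197.116.192.0
Test IP AND mask: 197.116.192.0
Yes, 197.116.230.116 is in 197.116.192.0/18


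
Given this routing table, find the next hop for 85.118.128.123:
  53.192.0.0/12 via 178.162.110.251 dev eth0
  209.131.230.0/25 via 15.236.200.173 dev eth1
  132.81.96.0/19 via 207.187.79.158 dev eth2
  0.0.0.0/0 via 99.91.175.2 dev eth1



Longest prefix match for 85.118.128.123:
  /12 53.192.0.0: no
  /25 209.131.230.0: no
  /19 132.81.96.0: no
  /0 0.0.0.0: MATCH
Selected: next-hop 99.91.175.2 via eth1 (matched /0)


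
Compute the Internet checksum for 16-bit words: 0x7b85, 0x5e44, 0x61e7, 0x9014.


Sum all words (with carry folding):
+ 0x7b85 = 0x7b85
+ 0x5e44 = 0xd9c9
+ 0x61e7 = 0x3bb1
+ 0x9014 = 0xcbc5
One's complement: ~0xcbc5
Checksum = 0x343a


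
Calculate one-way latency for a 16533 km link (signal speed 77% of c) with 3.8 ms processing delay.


Speed = 0.77 * 3e5 km/s = 231000 km/s
Propagation delay = 16533 / 231000 = 0.0716 s = 71.5714 ms
Processing delay = 3.8 ms
Total one-way latency = 75.3714 ms


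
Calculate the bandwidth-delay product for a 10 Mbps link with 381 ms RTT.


BDP = bandwidth * RTT
= 10 Mbps * 381 ms
= 10 * 1e6 * 381 / 1000 bits
= 3810000 bits
= 476250 bytes
= 465.0879 KB
BDP = 3810000 bits (476250 bytes)


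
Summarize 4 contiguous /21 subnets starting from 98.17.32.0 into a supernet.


Original prefix: /21
Number of subnets: 4 = 2^2
New prefix = 21 - 2 = 19
Supernet: 98.17.32.0/19


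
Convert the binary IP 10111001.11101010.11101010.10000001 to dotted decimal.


10111001 = 185
11101010 = 234
11101010 = 234
10000001 = 129
IP: 185.234.234.129


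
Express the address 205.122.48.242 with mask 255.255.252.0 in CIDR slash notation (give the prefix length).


Binary: 11111111.11111111.11111100.00000000
Count leading 1s
Prefix: /22


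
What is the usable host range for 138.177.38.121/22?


Network: 138.177.36.0
Broadcast: 138.177.39.255
First usable = network + 1
Last usable = broadcast - 1
Range: 138.177.36.1 to 138.177.39.254


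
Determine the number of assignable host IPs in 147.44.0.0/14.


Host bits = 32 - 14 = 18
Total addresses = 2^18 = 262144
Usable = total - 2 (network and broadcast)
Usable hosts: 262142


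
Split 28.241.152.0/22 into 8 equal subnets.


New prefix = 22 + 3 = 25
Each subnet has 128 addresses
  28.241.152.0/25
  28.241.152.128/25
  28.241.153.0/25
  28.241.153.128/25
  28.241.154.0/25
  28.241.154.128/25
  28.241.155.0/25
  28.241.155.128/25
Subnets: 28.241.152.0/25, 28.241.152.128/25, 28.241.153.0/25, 28.241.153.128/25, 28.241.154.0/25, 28.241.154.128/25, 28.241.155.0/25, 28.241.155.128/25


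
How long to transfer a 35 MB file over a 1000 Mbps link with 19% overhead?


Effective throughput = 1000 * (1 - 19/100) = 810 Mbps
File size in Mb = 35 * 8 = 280 Mb
Time = 280 / 810
Time = 0.3457 seconds


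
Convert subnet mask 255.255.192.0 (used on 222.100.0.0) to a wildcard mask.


Subnet mask: 255.255.192.0
Wildcard = 255.255.255.255 - subnet mask
255 - 255 = 0
255 - 255 = 0
255 - 192 = 63
255 - 0 = 255
Wildcard: 0.0.63.255


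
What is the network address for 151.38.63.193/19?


IP:   10010111.00100110.00111111.11000001
Mask: 11111111.11111111.11100000.00000000
AND operation:
Net:  10010111.00100110.00100000.00000000
Network: 151.38.32.0/19


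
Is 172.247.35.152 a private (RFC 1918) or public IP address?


RFC 1918 private ranges:
  10.0.0.0/8 (10.0.0.0 - 10.255.255.255)
  172.16.0.0/12 (172.16.0.0 - 172.31.255.255)
  192.168.0.0/16 (192.168.0.0 - 192.168.255.255)
Public (not in any RFC 1918 range)


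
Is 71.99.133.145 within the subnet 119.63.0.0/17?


Subnet network: 119.63.0.0
Test IP AND mask: 71.99.128.0
No, 71.99.133.145 is not in 119.63.0.0/17


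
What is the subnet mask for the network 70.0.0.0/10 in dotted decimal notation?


/10 means 10 network bits, 22 host bits
Binary: 11111111110000000000000000000000
Mask: 255.192.0.0


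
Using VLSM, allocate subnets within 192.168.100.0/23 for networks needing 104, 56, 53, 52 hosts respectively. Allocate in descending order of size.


104 hosts -> /25 (126 usable): 192.168.100.0/25
56 hosts -> /26 (62 usable): 192.168.100.128/26
53 hosts -> /26 (62 usable): 192.168.100.192/26
52 hosts -> /26 (62 usable): 192.168.101.0/26
Allocation: 192.168.100.0/25 (104 hosts, 126 usable); 192.168.100.128/26 (56 hosts, 62 usable); 192.168.100.192/26 (53 hosts, 62 usable); 192.168.101.0/26 (52 hosts, 62 usable)


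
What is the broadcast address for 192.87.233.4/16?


Network: 192.87.0.0/16
Host bits = 16
Set all host bits to 1:
Broadcast: 192.87.255.255


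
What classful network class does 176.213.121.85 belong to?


First octet: 176
Binary: 10110000
10xxxxxx -> Class B (128-191)
Class B, default mask 255.255.0.0 (/16)


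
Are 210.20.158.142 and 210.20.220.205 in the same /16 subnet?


Mask: 255.255.0.0
210.20.158.142 AND mask = 210.20.0.0
210.20.220.205 AND mask = 210.20.0.0
Yes, same subnet (210.20.0.0)


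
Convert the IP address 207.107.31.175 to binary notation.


207 = 11001111
107 = 01101011
31 = 00011111
175 = 10101111
Binary: 11001111.01101011.00011111.10101111


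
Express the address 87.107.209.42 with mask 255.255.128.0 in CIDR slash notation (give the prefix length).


Binary: 11111111.11111111.10000000.00000000
Count leading 1s
Prefix: /17


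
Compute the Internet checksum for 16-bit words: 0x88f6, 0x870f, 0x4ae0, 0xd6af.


Sum all words (with carry folding):
+ 0x88f6 = 0x88f6
+ 0x870f = 0x1006
+ 0x4ae0 = 0x5ae6
+ 0xd6af = 0x3196
One's complement: ~0x3196
Checksum = 0xce69


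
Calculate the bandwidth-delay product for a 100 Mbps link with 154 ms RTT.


BDP = bandwidth * RTT
= 100 Mbps * 154 ms
= 100 * 1e6 * 154 / 1000 bits
= 15400000 bits
= 1925000 bytes
= 1879.8828 KB
BDP = 15400000 bits (1925000 bytes)


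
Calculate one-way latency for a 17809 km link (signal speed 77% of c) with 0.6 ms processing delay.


Speed = 0.77 * 3e5 km/s = 231000 km/s
Propagation delay = 17809 / 231000 = 0.0771 s = 77.0952 ms
Processing delay = 0.6 ms
Total one-way latency = 77.6952 ms


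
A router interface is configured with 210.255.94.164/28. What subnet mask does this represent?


/28 means 28 network bits, 4 host bits
Binary: 11111111111111111111111111110000
Mask: 255.255.255.240


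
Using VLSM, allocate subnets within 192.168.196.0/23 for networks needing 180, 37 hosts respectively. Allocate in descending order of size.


180 hosts -> /24 (254 usable): 192.168.196.0/24
37 hosts -> /26 (62 usable): 192.168.197.0/26
Allocation: 192.168.196.0/24 (180 hosts, 254 usable); 192.168.197.0/26 (37 hosts, 62 usable)


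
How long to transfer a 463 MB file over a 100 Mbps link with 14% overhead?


Effective throughput = 100 * (1 - 14/100) = 86 Mbps
File size in Mb = 463 * 8 = 3704 Mb
Time = 3704 / 86
Time = 43.0698 seconds


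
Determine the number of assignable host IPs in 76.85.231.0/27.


Host bits = 32 - 27 = 5
Total addresses = 2^5 = 32
Usable = total - 2 (network and broadcast)
Usable hosts: 30


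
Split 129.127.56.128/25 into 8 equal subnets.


New prefix = 25 + 3 = 28
Each subnet has 16 addresses
  129.127.56.128/28
  129.127.56.144/28
  129.127.56.160/28
  129.127.56.176/28
  129.127.56.192/28
  129.127.56.208/28
  129.127.56.224/28
  129.127.56.240/28
Subnets: 129.127.56.128/28, 129.127.56.144/28, 129.127.56.160/28, 129.127.56.176/28, 129.127.56.192/28, 129.127.56.208/28, 129.127.56.224/28, 129.127.56.240/28


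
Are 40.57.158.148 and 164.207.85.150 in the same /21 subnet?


Mask: 255.255.248.0
40.57.158.148 AND mask = 40.57.152.0
164.207.85.150 AND mask = 164.207.80.0
No, different subnets (40.57.152.0 vs 164.207.80.0)


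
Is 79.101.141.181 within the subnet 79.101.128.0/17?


Subnet network: 79.101.128.0
Test IP AND mask: 79.101.128.0
Yes, 79.101.141.181 is in 79.101.128.0/17


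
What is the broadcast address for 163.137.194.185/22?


Network: 163.137.192.0/22
Host bits = 10
Set all host bits to 1:
Broadcast: 163.137.195.255


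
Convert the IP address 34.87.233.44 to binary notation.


34 = 00100010
87 = 01010111
233 = 11101001
44 = 00101100
Binary: 00100010.01010111.11101001.00101100


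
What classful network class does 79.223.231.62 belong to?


First octet: 79
Binary: 01001111
0xxxxxxx -> Class A (1-126)
Class A, default mask 255.0.0.0 (/8)


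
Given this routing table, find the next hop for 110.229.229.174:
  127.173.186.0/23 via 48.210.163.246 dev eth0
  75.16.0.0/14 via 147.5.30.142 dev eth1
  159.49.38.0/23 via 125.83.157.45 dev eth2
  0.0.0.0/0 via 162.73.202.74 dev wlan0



Longest prefix match for 110.229.229.174:
  /23 127.173.186.0: no
  /14 75.16.0.0: no
  /23 159.49.38.0: no
  /0 0.0.0.0: MATCH
Selected: next-hop 162.73.202.74 via wlan0 (matched /0)


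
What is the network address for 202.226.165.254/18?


IP:   11001010.11100010.10100101.11111110
Mask: 11111111.11111111.11000000.00000000
AND operation:
Net:  11001010.11100010.10000000.00000000
Network: 202.226.128.0/18


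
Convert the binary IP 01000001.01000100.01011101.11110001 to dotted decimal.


01000001 = 65
01000100 = 68
01011101 = 93
11110001 = 241
IP: 65.68.93.241


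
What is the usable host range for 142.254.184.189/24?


Network: 142.254.184.0
Broadcast: 142.254.184.255
First usable = network + 1
Last usable = broadcast - 1
Range: 142.254.184.1 to 142.254.184.254


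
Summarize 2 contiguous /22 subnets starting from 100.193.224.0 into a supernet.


Original prefix: /22
Number of subnets: 2 = 2^1
New prefix = 22 - 1 = 21
Supernet: 100.193.224.0/21


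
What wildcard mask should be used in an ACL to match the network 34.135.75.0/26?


Subnet mask: 255.255.255.192
Wildcard = 255.255.255.255 - subnet mask
255 - 255 = 0
255 - 255 = 0
255 - 255 = 0
255 - 192 = 63
Wildcard: 0.0.0.63


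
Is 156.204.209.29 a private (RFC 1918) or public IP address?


RFC 1918 private ranges:
  10.0.0.0/8 (10.0.0.0 - 10.255.255.255)
  172.16.0.0/12 (172.16.0.0 - 172.31.255.255)
  192.168.0.0/16 (192.168.0.0 - 192.168.255.255)
Public (not in any RFC 1918 range)


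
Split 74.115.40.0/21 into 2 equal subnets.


New prefix = 21 + 1 = 22
Each subnet has 1024 addresses
  74.115.40.0/22
  74.115.44.0/22
Subnets: 74.115.40.0/22, 74.115.44.0/22


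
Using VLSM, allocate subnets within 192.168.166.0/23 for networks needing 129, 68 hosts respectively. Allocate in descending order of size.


129 hosts -> /24 (254 usable): 192.168.166.0/24
68 hosts -> /25 (126 usable): 192.168.167.0/25
Allocation: 192.168.166.0/24 (129 hosts, 254 usable); 192.168.167.0/25 (68 hosts, 126 usable)


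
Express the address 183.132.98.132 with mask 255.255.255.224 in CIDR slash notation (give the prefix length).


Binary: 11111111.11111111.11111111.11100000
Count leading 1s
Prefix: /27


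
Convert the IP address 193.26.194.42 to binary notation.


193 = 11000001
26 = 00011010
194 = 11000010
42 = 00101010
Binary: 11000001.00011010.11000010.00101010


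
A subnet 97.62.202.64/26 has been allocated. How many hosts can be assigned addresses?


Host bits = 32 - 26 = 6
Total addresses = 2^6 = 64
Usable = total - 2 (network and broadcast)
Usable hosts: 62


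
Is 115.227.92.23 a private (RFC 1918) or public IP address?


RFC 1918 private ranges:
  10.0.0.0/8 (10.0.0.0 - 10.255.255.255)
  172.16.0.0/12 (172.16.0.0 - 172.31.255.255)
  192.168.0.0/16 (192.168.0.0 - 192.168.255.255)
Public (not in any RFC 1918 range)


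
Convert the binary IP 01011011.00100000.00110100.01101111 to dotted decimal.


01011011 = 91
00100000 = 32
00110100 = 52
01101111 = 111
IP: 91.32.52.111


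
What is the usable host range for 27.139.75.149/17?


Network: 27.139.0.0
Broadcast: 27.139.127.255
First usable = network + 1
Last usable = broadcast - 1
Range: 27.139.0.1 to 27.139.127.254


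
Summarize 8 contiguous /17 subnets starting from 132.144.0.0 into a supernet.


Original prefix: /17
Number of subnets: 8 = 2^3
New prefix = 17 - 3 = 14
Supernet: 132.144.0.0/14


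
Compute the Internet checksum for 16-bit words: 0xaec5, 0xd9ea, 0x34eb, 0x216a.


Sum all words (with carry folding):
+ 0xaec5 = 0xaec5
+ 0xd9ea = 0x88b0
+ 0x34eb = 0xbd9b
+ 0x216a = 0xdf05
One's complement: ~0xdf05
Checksum = 0x20fa


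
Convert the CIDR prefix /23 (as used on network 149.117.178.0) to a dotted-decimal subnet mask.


/23 means 23 network bits, 9 host bits
Binary: 11111111111111111111111000000000
Mask: 255.255.254.0


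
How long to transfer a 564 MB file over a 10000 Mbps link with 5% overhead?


Effective throughput = 10000 * (1 - 5/100) = 9500 Mbps
File size in Mb = 564 * 8 = 4512 Mb
Time = 4512 / 9500
Time = 0.4749 seconds


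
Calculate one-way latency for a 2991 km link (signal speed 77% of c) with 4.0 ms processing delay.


Speed = 0.77 * 3e5 km/s = 231000 km/s
Propagation delay = 2991 / 231000 = 0.0129 s = 12.9481 ms
Processing delay = 4.0 ms
Total one-way latency = 16.9481 ms


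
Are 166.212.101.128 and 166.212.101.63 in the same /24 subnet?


Mask: 255.255.255.0
166.212.101.128 AND mask = 166.212.101.0
166.212.101.63 AND mask = 166.212.101.0
Yes, same subnet (166.212.101.0)


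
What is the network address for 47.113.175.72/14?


IP:   00101111.01110001.10101111.01001000
Mask: 11111111.11111100.00000000.00000000
AND operation:
Net:  00101111.01110000.00000000.00000000
Network: 47.112.0.0/14


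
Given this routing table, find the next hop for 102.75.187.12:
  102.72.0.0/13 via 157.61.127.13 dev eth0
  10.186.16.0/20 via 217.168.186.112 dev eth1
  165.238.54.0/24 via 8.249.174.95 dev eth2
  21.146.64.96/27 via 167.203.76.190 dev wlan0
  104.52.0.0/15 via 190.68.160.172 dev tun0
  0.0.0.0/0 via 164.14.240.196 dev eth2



Longest prefix match for 102.75.187.12:
  /13 102.72.0.0: MATCH
  /20 10.186.16.0: no
  /24 165.238.54.0: no
  /27 21.146.64.96: no
  /15 104.52.0.0: no
  /0 0.0.0.0: MATCH
Selected: next-hop 157.61.127.13 via eth0 (matched /13)


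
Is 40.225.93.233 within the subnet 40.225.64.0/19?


Subnet network: 40.225.64.0
Test IP AND mask: 40.225.64.0
Yes, 40.225.93.233 is in 40.225.64.0/19


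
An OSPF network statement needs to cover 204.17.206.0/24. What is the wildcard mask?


Subnet mask: 255.255.255.0
Wildcard = 255.255.255.255 - subnet mask
255 - 255 = 0
255 - 255 = 0
255 - 255 = 0
255 - 0 = 255
Wildcard: 0.0.0.255


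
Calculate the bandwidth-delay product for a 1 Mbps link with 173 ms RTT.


BDP = bandwidth * RTT
= 1 Mbps * 173 ms
= 1 * 1e6 * 173 / 1000 bits
= 173000 bits
= 21625 bytes
= 21.1182 KB
BDP = 173000 bits (21625 bytes)


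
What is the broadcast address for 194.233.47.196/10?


Network: 194.192.0.0/10
Host bits = 22
Set all host bits to 1:
Broadcast: 194.255.255.255


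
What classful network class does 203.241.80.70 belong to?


First octet: 203
Binary: 11001011
110xxxxx -> Class C (192-223)
Class C, default mask 255.255.255.0 (/24)


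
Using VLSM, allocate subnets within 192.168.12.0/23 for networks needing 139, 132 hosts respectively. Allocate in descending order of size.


139 hosts -> /24 (254 usable): 192.168.12.0/24
132 hosts -> /24 (254 usable): 192.168.13.0/24
Allocation: 192.168.12.0/24 (139 hosts, 254 usable); 192.168.13.0/24 (132 hosts, 254 usable)


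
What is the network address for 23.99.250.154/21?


IP:   00010111.01100011.11111010.10011010
Mask: 11111111.11111111.11111000.00000000
AND operation:
Net:  00010111.01100011.11111000.00000000
Network: 23.99.248.0/21


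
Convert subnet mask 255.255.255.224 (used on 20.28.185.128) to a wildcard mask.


Subnet mask: 255.255.255.224
Wildcard = 255.255.255.255 - subnet mask
255 - 255 = 0
255 - 255 = 0
255 - 255 = 0
255 - 224 = 31
Wildcard: 0.0.0.31


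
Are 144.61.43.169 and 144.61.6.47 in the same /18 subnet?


Mask: 255.255.192.0
144.61.43.169 AND mask = 144.61.0.0
144.61.6.47 AND mask = 144.61.0.0
Yes, same subnet (144.61.0.0)


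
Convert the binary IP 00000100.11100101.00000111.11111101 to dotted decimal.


00000100 = 4
11100101 = 229
00000111 = 7
11111101 = 253
IP: 4.229.7.253


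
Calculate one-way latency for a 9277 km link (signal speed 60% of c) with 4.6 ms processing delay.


Speed = 0.6 * 3e5 km/s = 180000 km/s
Propagation delay = 9277 / 180000 = 0.0515 s = 51.5389 ms
Processing delay = 4.6 ms
Total one-way latency = 56.1389 ms


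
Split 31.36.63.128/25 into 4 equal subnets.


New prefix = 25 + 2 = 27
Each subnet has 32 addresses
  31.36.63.128/27
  31.36.63.160/27
  31.36.63.192/27
  31.36.63.224/27
Subnets: 31.36.63.128/27, 31.36.63.160/27, 31.36.63.192/27, 31.36.63.224/27


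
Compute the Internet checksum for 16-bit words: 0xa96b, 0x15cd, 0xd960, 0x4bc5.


Sum all words (with carry folding):
+ 0xa96b = 0xa96b
+ 0x15cd = 0xbf38
+ 0xd960 = 0x9899
+ 0x4bc5 = 0xe45e
One's complement: ~0xe45e
Checksum = 0x1ba1


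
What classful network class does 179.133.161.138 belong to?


First octet: 179
Binary: 10110011
10xxxxxx -> Class B (128-191)
Class B, default mask 255.255.0.0 (/16)


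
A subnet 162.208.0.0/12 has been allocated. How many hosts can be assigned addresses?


Host bits = 32 - 12 = 20
Total addresses = 2^20 = 1048576
Usable = total - 2 (network and broadcast)
Usable hosts: 1048574


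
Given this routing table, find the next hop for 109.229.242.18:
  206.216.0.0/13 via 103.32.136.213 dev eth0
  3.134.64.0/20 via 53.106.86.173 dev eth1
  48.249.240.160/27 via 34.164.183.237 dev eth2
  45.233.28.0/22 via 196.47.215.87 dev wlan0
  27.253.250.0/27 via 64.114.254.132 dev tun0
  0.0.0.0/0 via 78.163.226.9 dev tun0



Longest prefix match for 109.229.242.18:
  /13 206.216.0.0: no
  /20 3.134.64.0: no
  /27 48.249.240.160: no
  /22 45.233.28.0: no
  /27 27.253.250.0: no
  /0 0.0.0.0: MATCH
Selected: next-hop 78.163.226.9 via tun0 (matched /0)


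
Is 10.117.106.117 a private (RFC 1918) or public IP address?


RFC 1918 private ranges:
  10.0.0.0/8 (10.0.0.0 - 10.255.255.255)
  172.16.0.0/12 (172.16.0.0 - 172.31.255.255)
  192.168.0.0/16 (192.168.0.0 - 192.168.255.255)
Private (in 10.0.0.0/8)


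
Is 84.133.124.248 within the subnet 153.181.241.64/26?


Subnet network: 153.181.241.64
Test IP AND mask: 84.133.124.192
No, 84.133.124.248 is not in 153.181.241.64/26


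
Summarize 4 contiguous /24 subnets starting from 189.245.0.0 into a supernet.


Original prefix: /24
Number of subnets: 4 = 2^2
New prefix = 24 - 2 = 22
Supernet: 189.245.0.0/22


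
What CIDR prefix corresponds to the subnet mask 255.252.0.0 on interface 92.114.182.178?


Binary: 11111111.11111100.00000000.00000000
Count leading 1s
Prefix: /14


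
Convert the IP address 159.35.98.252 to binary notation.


159 = 10011111
35 = 00100011
98 = 01100010
252 = 11111100
Binary: 10011111.00100011.01100010.11111100


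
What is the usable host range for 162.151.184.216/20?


Network: 162.151.176.0
Broadcast: 162.151.191.255
First usable = network + 1
Last usable = broadcast - 1
Range: 162.151.176.1 to 162.151.191.254


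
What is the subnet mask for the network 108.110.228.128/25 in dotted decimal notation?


/25 means 25 network bits, 7 host bits
Binary: 11111111111111111111111110000000
Mask: 255.255.255.128


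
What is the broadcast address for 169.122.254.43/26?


Network: 169.122.254.0/26
Host bits = 6
Set all host bits to 1:
Broadcast: 169.122.254.63


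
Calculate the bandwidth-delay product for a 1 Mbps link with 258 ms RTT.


BDP = bandwidth * RTT
= 1 Mbps * 258 ms
= 1 * 1e6 * 258 / 1000 bits
= 258000 bits
= 32250 bytes
= 31.4941 KB
BDP = 258000 bits (32250 bytes)


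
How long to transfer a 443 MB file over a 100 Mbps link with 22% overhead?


Effective throughput = 100 * (1 - 22/100) = 78 Mbps
File size in Mb = 443 * 8 = 3544 Mb
Time = 3544 / 78
Time = 45.4359 seconds


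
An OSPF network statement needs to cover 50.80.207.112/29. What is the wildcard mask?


Subnet mask: 255.255.255.248
Wildcard = 255.255.255.255 - subnet mask
255 - 255 = 0
255 - 255 = 0
255 - 255 = 0
255 - 248 = 7
Wildcard: 0.0.0.7


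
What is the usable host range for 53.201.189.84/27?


Network: 53.201.189.64
Broadcast: 53.201.189.95
First usable = network + 1
Last usable = broadcast - 1
Range: 53.201.189.65 to 53.201.189.94


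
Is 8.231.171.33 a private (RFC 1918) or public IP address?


RFC 1918 private ranges:
  10.0.0.0/8 (10.0.0.0 - 10.255.255.255)
  172.16.0.0/12 (172.16.0.0 - 172.31.255.255)
  192.168.0.0/16 (192.168.0.0 - 192.168.255.255)
Public (not in any RFC 1918 range)


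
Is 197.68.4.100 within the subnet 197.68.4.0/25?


Subnet network: 197.68.4.0
Test IP AND mask: 197.68.4.0
Yes, 197.68.4.100 is in 197.68.4.0/25


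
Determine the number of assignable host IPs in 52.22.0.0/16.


Host bits = 32 - 16 = 16
Total addresses = 2^16 = 65536
Usable = total - 2 (network and broadcast)
Usable hosts: 65534


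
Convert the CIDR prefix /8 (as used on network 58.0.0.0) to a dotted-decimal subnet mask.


/8 means 8 network bits, 24 host bits
Binary: 11111111000000000000000000000000
Mask: 255.0.0.0


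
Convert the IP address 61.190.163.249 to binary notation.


61 = 00111101
190 = 10111110
163 = 10100011
249 = 11111001
Binary: 00111101.10111110.10100011.11111001


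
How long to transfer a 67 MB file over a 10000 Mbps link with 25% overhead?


Effective throughput = 10000 * (1 - 25/100) = 7500 Mbps
File size in Mb = 67 * 8 = 536 Mb
Time = 536 / 7500
Time = 0.0715 seconds


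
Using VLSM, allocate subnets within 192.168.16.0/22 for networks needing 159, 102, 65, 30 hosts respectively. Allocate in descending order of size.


159 hosts -> /24 (254 usable): 192.168.16.0/24
102 hosts -> /25 (126 usable): 192.168.17.0/25
65 hosts -> /25 (126 usable): 192.168.17.128/25
30 hosts -> /27 (30 usable): 192.168.18.0/27
Allocation: 192.168.16.0/24 (159 hosts, 254 usable); 192.168.17.0/25 (102 hosts, 126 usable); 192.168.17.128/25 (65 hosts, 126 usable); 192.168.18.0/27 (30 hosts, 30 usable)


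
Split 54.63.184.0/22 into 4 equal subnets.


New prefix = 22 + 2 = 24
Each subnet has 256 addresses
  54.63.184.0/24
  54.63.185.0/24
  54.63.186.0/24
  54.63.187.0/24
Subnets: 54.63.184.0/24, 54.63.185.0/24, 54.63.186.0/24, 54.63.187.0/24


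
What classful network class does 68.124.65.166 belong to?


First octet: 68
Binary: 01000100
0xxxxxxx -> Class A (1-126)
Class A, default mask 255.0.0.0 (/8)


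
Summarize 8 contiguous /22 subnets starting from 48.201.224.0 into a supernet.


Original prefix: /22
Number of subnets: 8 = 2^3
New prefix = 22 - 3 = 19
Supernet: 48.201.224.0/19


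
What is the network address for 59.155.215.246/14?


IP:   00111011.10011011.11010111.11110110
Mask: 11111111.11111100.00000000.00000000
AND operation:
Net:  00111011.10011000.00000000.00000000
Network: 59.152.0.0/14


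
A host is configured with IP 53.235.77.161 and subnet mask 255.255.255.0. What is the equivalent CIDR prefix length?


Binary: 11111111.11111111.11111111.00000000
Count leading 1s
Prefix: /24


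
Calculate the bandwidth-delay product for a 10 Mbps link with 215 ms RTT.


BDP = bandwidth * RTT
= 10 Mbps * 215 ms
= 10 * 1e6 * 215 / 1000 bits
= 2150000 bits
= 268750 bytes
= 262.4512 KB
BDP = 2150000 bits (268750 bytes)


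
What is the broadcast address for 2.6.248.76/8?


Network: 2.0.0.0/8
Host bits = 24
Set all host bits to 1:
Broadcast: 2.255.255.255


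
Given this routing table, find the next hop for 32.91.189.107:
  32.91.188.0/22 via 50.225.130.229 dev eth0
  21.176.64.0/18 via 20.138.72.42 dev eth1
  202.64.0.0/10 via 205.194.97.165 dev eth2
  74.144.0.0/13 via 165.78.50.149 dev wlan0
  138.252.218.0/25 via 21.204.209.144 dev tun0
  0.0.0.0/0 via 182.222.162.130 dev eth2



Longest prefix match for 32.91.189.107:
  /22 32.91.188.0: MATCH
  /18 21.176.64.0: no
  /10 202.64.0.0: no
  /13 74.144.0.0: no
  /25 138.252.218.0: no
  /0 0.0.0.0: MATCH
Selected: next-hop 50.225.130.229 via eth0 (matched /22)


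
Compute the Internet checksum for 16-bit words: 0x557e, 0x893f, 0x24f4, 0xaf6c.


Sum all words (with carry folding):
+ 0x557e = 0x557e
+ 0x893f = 0xdebd
+ 0x24f4 = 0x03b2
+ 0xaf6c = 0xb31e
One's complement: ~0xb31e
Checksum = 0x4ce1


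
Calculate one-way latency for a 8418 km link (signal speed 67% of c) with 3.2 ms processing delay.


Speed = 0.67 * 3e5 km/s = 201000 km/s
Propagation delay = 8418 / 201000 = 0.0419 s = 41.8806 ms
Processing delay = 3.2 ms
Total one-way latency = 45.0806 ms


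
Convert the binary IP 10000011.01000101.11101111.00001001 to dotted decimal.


10000011 = 131
01000101 = 69
11101111 = 239
00001001 = 9
IP: 131.69.239.9


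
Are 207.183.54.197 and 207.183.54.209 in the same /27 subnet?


Mask: 255.255.255.224
207.183.54.197 AND mask = 207.183.54.192
207.183.54.209 AND mask = 207.183.54.192
Yes, same subnet (207.183.54.192)


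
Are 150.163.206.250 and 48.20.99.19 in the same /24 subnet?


Mask: 255.255.255.0
150.163.206.250 AND mask = 150.163.206.0
48.20.99.19 AND mask = 48.20.99.0
No, different subnets (150.163.206.0 vs 48.20.99.0)


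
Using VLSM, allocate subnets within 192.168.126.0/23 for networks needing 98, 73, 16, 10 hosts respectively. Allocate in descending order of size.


98 hosts -> /25 (126 usable): 192.168.126.0/25
73 hosts -> /25 (126 usable): 192.168.126.128/25
16 hosts -> /27 (30 usable): 192.168.127.0/27
10 hosts -> /28 (14 usable): 192.168.127.32/28
Allocation: 192.168.126.0/25 (98 hosts, 126 usable); 192.168.126.128/25 (73 hosts, 126 usable); 192.168.127.0/27 (16 hosts, 30 usable); 192.168.127.32/28 (10 hosts, 14 usable)


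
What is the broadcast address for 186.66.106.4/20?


Network: 186.66.96.0/20
Host bits = 12
Set all host bits to 1:
Broadcast: 186.66.111.255


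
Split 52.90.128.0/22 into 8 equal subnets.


New prefix = 22 + 3 = 25
Each subnet has 128 addresses
  52.90.128.0/25
  52.90.128.128/25
  52.90.129.0/25
  52.90.129.128/25
  52.90.130.0/25
  52.90.130.128/25
  52.90.131.0/25
  52.90.131.128/25
Subnets: 52.90.128.0/25, 52.90.128.128/25, 52.90.129.0/25, 52.90.129.128/25, 52.90.130.0/25, 52.90.130.128/25, 52.90.131.0/25, 52.90.131.128/25


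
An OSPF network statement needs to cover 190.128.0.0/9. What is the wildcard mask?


Subnet mask: 255.128.0.0
Wildcard = 255.255.255.255 - subnet mask
255 - 255 = 0
255 - 128 = 127
255 - 0 = 255
255 - 0 = 255
Wildcard: 0.127.255.255


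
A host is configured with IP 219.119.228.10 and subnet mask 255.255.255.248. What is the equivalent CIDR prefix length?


Binary: 11111111.11111111.11111111.11111000
Count leading 1s
Prefix: /29


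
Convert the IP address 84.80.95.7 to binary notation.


84 = 01010100
80 = 01010000
95 = 01011111
7 = 00000111
Binary: 01010100.01010000.01011111.00000111


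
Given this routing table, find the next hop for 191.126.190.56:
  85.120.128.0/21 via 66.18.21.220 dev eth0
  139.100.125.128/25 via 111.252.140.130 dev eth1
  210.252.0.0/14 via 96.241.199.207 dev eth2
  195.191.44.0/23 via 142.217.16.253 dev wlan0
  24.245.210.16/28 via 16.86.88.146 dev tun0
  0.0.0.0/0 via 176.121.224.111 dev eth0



Longest prefix match for 191.126.190.56:
  /21 85.120.128.0: no
  /25 139.100.125.128: no
  /14 210.252.0.0: no
  /23 195.191.44.0: no
  /28 24.245.210.16: no
  /0 0.0.0.0: MATCH
Selected: next-hop 176.121.224.111 via eth0 (matched /0)


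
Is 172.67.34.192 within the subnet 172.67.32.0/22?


Subnet network: 172.67.32.0
Test IP AND mask: 172.67.32.0
Yes, 172.67.34.192 is in 172.67.32.0/22


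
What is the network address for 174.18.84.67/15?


IP:   10101110.00010010.01010100.01000011
Mask: 11111111.11111110.00000000.00000000
AND operation:
Net:  10101110.00010010.00000000.00000000
Network: 174.18.0.0/15


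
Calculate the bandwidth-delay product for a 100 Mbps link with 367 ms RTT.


BDP = bandwidth * RTT
= 100 Mbps * 367 ms
= 100 * 1e6 * 367 / 1000 bits
= 36700000 bits
= 4587500 bytes
= 4479.9805 KB
BDP = 36700000 bits (4587500 bytes)


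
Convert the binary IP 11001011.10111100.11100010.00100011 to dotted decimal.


11001011 = 203
10111100 = 188
11100010 = 226
00100011 = 35
IP: 203.188.226.35


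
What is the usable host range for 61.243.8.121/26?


Network: 61.243.8.64
Broadcast: 61.243.8.127
First usable = network + 1
Last usable = broadcast - 1
Range: 61.243.8.65 to 61.243.8.126


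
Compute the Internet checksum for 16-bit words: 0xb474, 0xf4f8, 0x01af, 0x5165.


Sum all words (with carry folding):
+ 0xb474 = 0xb474
+ 0xf4f8 = 0xa96d
+ 0x01af = 0xab1c
+ 0x5165 = 0xfc81
One's complement: ~0xfc81
Checksum = 0x037e


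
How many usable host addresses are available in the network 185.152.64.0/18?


Host bits = 32 - 18 = 14
Total addresses = 2^14 = 16384
Usable = total - 2 (network and broadcast)
Usable hosts: 16382


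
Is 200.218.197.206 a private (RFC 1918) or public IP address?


RFC 1918 private ranges:
  10.0.0.0/8 (10.0.0.0 - 10.255.255.255)
  172.16.0.0/12 (172.16.0.0 - 172.31.255.255)
  192.168.0.0/16 (192.168.0.0 - 192.168.255.255)
Public (not in any RFC 1918 range)


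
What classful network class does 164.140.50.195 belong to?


First octet: 164
Binary: 10100100
10xxxxxx -> Class B (128-191)
Class B, default mask 255.255.0.0 (/16)


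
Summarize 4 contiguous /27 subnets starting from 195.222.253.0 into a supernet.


Original prefix: /27
Number of subnets: 4 = 2^2
New prefix = 27 - 2 = 25
Supernet: 195.222.253.0/25


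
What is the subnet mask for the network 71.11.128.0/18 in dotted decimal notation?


/18 means 18 network bits, 14 host bits
Binary: 11111111111111111100000000000000
Mask: 255.255.192.0


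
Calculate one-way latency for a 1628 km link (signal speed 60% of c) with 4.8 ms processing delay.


Speed = 0.6 * 3e5 km/s = 180000 km/s
Propagation delay = 1628 / 180000 = 0.009 s = 9.0444 ms
Processing delay = 4.8 ms
Total one-way latency = 13.8444 ms


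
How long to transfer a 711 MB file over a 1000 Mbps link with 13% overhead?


Effective throughput = 1000 * (1 - 13/100) = 870 Mbps
File size in Mb = 711 * 8 = 5688 Mb
Time = 5688 / 870
Time = 6.5379 seconds


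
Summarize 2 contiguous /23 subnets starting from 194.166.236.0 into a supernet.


Original prefix: /23
Number of subnets: 2 = 2^1
New prefix = 23 - 1 = 22
Supernet: 194.166.236.0/22


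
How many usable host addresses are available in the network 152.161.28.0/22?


Host bits = 32 - 22 = 10
Total addresses = 2^10 = 1024
Usable = total - 2 (network and broadcast)
Usable hosts: 1022


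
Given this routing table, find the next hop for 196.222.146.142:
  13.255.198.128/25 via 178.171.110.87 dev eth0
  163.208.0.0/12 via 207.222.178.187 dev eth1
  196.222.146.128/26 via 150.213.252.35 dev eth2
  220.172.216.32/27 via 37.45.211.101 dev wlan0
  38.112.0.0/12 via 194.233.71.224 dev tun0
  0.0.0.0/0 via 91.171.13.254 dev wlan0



Longest prefix match for 196.222.146.142:
  /25 13.255.198.128: no
  /12 163.208.0.0: no
  /26 196.222.146.128: MATCH
  /27 220.172.216.32: no
  /12 38.112.0.0: no
  /0 0.0.0.0: MATCH
Selected: next-hop 150.213.252.35 via eth2 (matched /26)


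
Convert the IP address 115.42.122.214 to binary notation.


115 = 01110011
42 = 00101010
122 = 01111010
214 = 11010110
Binary: 01110011.00101010.01111010.11010110


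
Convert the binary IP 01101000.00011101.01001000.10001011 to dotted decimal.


01101000 = 104
00011101 = 29
01001000 = 72
10001011 = 139
IP: 104.29.72.139


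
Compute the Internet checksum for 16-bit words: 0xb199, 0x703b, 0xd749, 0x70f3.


Sum all words (with carry folding):
+ 0xb199 = 0xb199
+ 0x703b = 0x21d5
+ 0xd749 = 0xf91e
+ 0x70f3 = 0x6a12
One's complement: ~0x6a12
Checksum = 0x95ed


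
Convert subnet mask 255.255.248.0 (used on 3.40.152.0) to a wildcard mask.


Subnet mask: 255.255.248.0
Wildcard = 255.255.255.255 - subnet mask
255 - 255 = 0
255 - 255 = 0
255 - 248 = 7
255 - 0 = 255
Wildcard: 0.0.7.255


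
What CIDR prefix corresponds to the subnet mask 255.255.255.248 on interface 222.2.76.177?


Binary: 11111111.11111111.11111111.11111000
Count leading 1s
Prefix: /29


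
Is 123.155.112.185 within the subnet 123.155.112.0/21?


Subnet network: 123.155.112.0
Test IP AND mask: 123.155.112.0
Yes, 123.155.112.185 is in 123.155.112.0/21


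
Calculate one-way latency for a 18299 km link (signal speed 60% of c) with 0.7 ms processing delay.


Speed = 0.6 * 3e5 km/s = 180000 km/s
Propagation delay = 18299 / 180000 = 0.1017 s = 101.6611 ms
Processing delay = 0.7 ms
Total one-way latency = 102.3611 ms


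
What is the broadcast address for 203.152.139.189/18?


Network: 203.152.128.0/18
Host bits = 14
Set all host bits to 1:
Broadcast: 203.152.191.255


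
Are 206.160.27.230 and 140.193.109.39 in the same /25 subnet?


Mask: 255.255.255.128
206.160.27.230 AND mask = 206.160.27.128
140.193.109.39 AND mask = 140.193.109.0
No, different subnets (206.160.27.128 vs 140.193.109.0)


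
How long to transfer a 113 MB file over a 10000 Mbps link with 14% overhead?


Effective throughput = 10000 * (1 - 14/100) = 8600 Mbps
File size in Mb = 113 * 8 = 904 Mb
Time = 904 / 8600
Time = 0.1051 seconds


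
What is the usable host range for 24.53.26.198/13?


Network: 24.48.0.0
Broadcast: 24.55.255.255
First usable = network + 1
Last usable = broadcast - 1
Range: 24.48.0.1 to 24.55.255.254


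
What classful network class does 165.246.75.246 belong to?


First octet: 165
Binary: 10100101
10xxxxxx -> Class B (128-191)
Class B, default mask 255.255.0.0 (/16)


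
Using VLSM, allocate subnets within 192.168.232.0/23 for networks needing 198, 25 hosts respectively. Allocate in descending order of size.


198 hosts -> /24 (254 usable): 192.168.232.0/24
25 hosts -> /27 (30 usable): 192.168.233.0/27
Allocation: 192.168.232.0/24 (198 hosts, 254 usable); 192.168.233.0/27 (25 hosts, 30 usable)


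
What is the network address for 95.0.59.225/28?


IP:   01011111.00000000.00111011.11100001
Mask: 11111111.11111111.11111111.11110000
AND operation:
Net:  01011111.00000000.00111011.11100000
Network: 95.0.59.224/28


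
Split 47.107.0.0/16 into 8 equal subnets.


New prefix = 16 + 3 = 19
Each subnet has 8192 addresses
  47.107.0.0/19
  47.107.32.0/19
  47.107.64.0/19
  47.107.96.0/19
  47.107.128.0/19
  47.107.160.0/19
  47.107.192.0/19
  47.107.224.0/19
Subnets: 47.107.0.0/19, 47.107.32.0/19, 47.107.64.0/19, 47.107.96.0/19, 47.107.128.0/19, 47.107.160.0/19, 47.107.192.0/19, 47.107.224.0/19


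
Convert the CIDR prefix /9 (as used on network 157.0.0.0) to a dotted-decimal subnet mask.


/9 means 9 network bits, 23 host bits
Binary: 11111111100000000000000000000000
Mask: 255.128.0.0


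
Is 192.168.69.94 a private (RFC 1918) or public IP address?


RFC 1918 private ranges:
  10.0.0.0/8 (10.0.0.0 - 10.255.255.255)
  172.16.0.0/12 (172.16.0.0 - 172.31.255.255)
  192.168.0.0/16 (192.168.0.0 - 192.168.255.255)
Private (in 192.168.0.0/16)


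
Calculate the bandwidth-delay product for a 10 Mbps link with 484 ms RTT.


BDP = bandwidth * RTT
= 10 Mbps * 484 ms
= 10 * 1e6 * 484 / 1000 bits
= 4840000 bits
= 605000 bytes
= 590.8203 KB
BDP = 4840000 bits (605000 bytes)


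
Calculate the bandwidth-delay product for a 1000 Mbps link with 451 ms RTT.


BDP = bandwidth * RTT
= 1000 Mbps * 451 ms
= 1000 * 1e6 * 451 / 1000 bits
= 451000000 bits
= 56375000 bytes
= 55053.7109 KB
BDP = 451000000 bits (56375000 bytes)


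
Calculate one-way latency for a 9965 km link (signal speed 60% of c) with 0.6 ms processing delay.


Speed = 0.6 * 3e5 km/s = 180000 km/s
Propagation delay = 9965 / 180000 = 0.0554 s = 55.3611 ms
Processing delay = 0.6 ms
Total one-way latency = 55.9611 ms
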